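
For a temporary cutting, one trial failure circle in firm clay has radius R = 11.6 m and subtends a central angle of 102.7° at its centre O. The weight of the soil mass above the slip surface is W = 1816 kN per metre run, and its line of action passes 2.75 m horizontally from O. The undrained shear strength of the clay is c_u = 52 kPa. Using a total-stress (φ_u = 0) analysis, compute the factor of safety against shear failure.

FS = 2.51

Taking moments about the centre O, the resisting moment is provided by the undrained shear strength acting along the arc:
Arc length L_a = R·θ = 11.6·(102.7°·π/180) = 11.6·1.7925 = 20.79 m
M_R = c_u·L_a·R = 52·20.79·11.6 = 12542.0 kN·m/m
M_D = W·d = 1816·2.75 = 4994.0 kN·m/m
FS = M_R / M_D = 12542.0 / 4994.0 = 2.511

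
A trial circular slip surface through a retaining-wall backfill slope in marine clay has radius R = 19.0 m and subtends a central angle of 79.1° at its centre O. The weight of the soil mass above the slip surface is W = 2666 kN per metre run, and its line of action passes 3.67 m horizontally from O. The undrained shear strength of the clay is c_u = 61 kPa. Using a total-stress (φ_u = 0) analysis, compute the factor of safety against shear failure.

Taking moments about the centre O, the resisting moment is provided by the undrained shear strength acting along the arc:
Arc length L_a = R·θ = 19.0·(79.1°·π/180) = 19.0·1.3806 = 26.23 m
M_R = c_u·L_a·R = 61·26.23·19.0 = 30401.2 kN·m/m
M_D = W·d = 2666·3.67 = 9784.2 kN·m/m
FS = M_R / M_D = 30401.2 / 9784.2 = 3.107

FS = 3.11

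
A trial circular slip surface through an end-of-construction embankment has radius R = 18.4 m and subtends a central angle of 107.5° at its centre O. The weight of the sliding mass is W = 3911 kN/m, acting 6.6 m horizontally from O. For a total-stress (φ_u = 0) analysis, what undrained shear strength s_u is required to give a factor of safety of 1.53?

FS = s_u·L_a·R / (W·d), so s_u = FS·W·d / (L_a·R).
Arc length L_a = R·θ = 18.4·(107.5°·π/180) = 18.4·1.8762 = 34.52 m
s_u = 1.53·3911·6.6 / (34.52·18.4) = 39493.3 / 635.22 = 62.17 kPa

s_u = 62.2 kPa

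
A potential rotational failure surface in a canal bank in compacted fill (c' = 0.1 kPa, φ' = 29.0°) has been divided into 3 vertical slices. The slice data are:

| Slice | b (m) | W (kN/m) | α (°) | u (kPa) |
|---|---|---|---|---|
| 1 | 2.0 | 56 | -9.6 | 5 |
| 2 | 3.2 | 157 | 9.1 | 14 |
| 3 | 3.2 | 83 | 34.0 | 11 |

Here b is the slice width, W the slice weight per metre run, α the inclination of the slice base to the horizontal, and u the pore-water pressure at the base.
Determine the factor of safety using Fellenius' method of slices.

FS = 1.64

Ordinary method of slices: FS = Σ[c'·Δl_i + (W_i cosα_i − u_i·Δl_i)·tanφ'] / Σ W_i sinα_i, with Δl_i = b_i / cosα_i.
Slice 1: Δl = 2.0/cos(-9.6°) = 2.028 m; N'_1 = 56·cos(-9.6°) − 5·2.028 = 45.1; c'Δl = 0.20; W sinα = -9.3
Slice 2: Δl = 3.2/cos9.1° = 3.241 m; N'_2 = 157·cos9.1° − 14·3.241 = 109.7; c'Δl = 0.32; W sinα = 24.8
Slice 3: Δl = 3.2/cos34.0° = 3.860 m; N'_3 = 83·cos34.0° − 11·3.860 = 26.4; c'Δl = 0.39; W sinα = 46.4
Σc'Δl = 0.9 kN/m; ΣN' = 181.1 kN/m; ΣW sinα = 61.9 kN/m
Resisting = 0.9 + 181.1·tan29.0° = 0.9 + 100.4 = 101.3 kN/m
FS = 101.3 / 61.9 = 1.636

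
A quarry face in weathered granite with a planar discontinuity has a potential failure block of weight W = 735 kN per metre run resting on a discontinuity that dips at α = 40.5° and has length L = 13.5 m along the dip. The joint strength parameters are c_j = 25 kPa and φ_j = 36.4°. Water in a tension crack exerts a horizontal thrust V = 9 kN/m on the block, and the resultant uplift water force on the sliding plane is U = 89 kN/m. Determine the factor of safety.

FS = 1.40

Resolving the block weight along and normal to the plane and applying the Mohr–Coulomb strength on the joint:
N' = W cosα − U − V sinα = 735·cos40.5° − 89 − 9·sin40.5° = 464.1 kN/m
Driving force T = W sinα + V cosα = 735·sin40.5° + 9·cos40.5° = 484.2 kN/m
Resisting force R = c_j·L + N'·tanφ_j = 25·13.5 + 464.1·tan36.4° = 337.5 + 342.1 = 679.6 kN/m
FS = R / T = 679.6 / 484.2 = 1.404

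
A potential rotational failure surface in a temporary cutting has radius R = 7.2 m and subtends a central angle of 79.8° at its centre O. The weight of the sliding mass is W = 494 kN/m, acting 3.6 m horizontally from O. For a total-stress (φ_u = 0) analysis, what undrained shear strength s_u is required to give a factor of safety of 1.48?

FS = s_u·L_a·R / (W·d), so s_u = FS·W·d / (L_a·R).
Arc length L_a = R·θ = 7.2·(79.8°·π/180) = 7.2·1.3928 = 10.03 m
s_u = 1.48·494·3.6 / (10.03·7.2) = 2632.0 / 72.20 = 36.45 kPa

s_u = 36.5 kPa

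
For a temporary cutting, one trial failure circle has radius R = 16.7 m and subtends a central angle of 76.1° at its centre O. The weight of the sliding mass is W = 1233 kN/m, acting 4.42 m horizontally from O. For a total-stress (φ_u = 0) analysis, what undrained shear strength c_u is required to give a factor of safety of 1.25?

FS = c_u·L_a·R / (W·d), so c_u = FS·W·d / (L_a·R).
Arc length L_a = R·θ = 16.7·(76.1°·π/180) = 16.7·1.3282 = 22.18 m
c_u = 1.25·1233·4.42 / (22.18·16.7) = 6812.3 / 370.42 = 18.39 kPa

c_u = 18.4 kPa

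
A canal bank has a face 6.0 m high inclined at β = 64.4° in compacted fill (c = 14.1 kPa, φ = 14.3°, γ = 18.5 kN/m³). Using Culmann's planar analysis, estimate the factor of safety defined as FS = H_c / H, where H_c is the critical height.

H_c = (4c/γ) · sinβ cosφ / [1 − cos(β − φ)]
    = (4·14.1/18.5) · sin64.4°·cos14.3° / [1 − cos50.1°]
    = 3.049 · 0.8739 / 0.3586 = 7.43 m
FS = H_c / H = 7.43 / 6.0 = 1.238

FS = 1.24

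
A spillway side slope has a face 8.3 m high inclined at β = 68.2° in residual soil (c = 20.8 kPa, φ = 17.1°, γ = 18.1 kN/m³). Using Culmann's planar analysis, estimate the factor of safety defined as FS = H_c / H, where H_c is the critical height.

H_c = (4c/γ) · sinβ cosφ / [1 − cos(β − φ)]
    = (4·20.8/18.1) · sin68.2°·cos17.1° / [1 − cos51.1°]
    = 4.597 · 0.8874 / 0.3720 = 10.96 m
FS = H_c / H = 10.96 / 8.3 = 1.321

FS = 1.32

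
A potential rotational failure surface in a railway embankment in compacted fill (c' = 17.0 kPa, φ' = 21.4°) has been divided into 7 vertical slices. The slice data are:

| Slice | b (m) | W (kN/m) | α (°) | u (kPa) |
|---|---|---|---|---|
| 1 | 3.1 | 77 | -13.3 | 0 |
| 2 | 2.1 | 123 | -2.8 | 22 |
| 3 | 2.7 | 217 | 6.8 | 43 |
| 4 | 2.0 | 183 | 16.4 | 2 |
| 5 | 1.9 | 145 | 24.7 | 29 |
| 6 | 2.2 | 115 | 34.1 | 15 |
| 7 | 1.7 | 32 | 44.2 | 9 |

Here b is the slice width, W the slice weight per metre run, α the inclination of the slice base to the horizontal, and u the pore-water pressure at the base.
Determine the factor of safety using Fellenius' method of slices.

FS = 2.53

Ordinary method of slices: FS = Σ[c'·Δl_i + (W_i cosα_i − u_i·Δl_i)·tanφ'] / Σ W_i sinα_i, with Δl_i = b_i / cosα_i.
Slice 1: Δl = 3.1/cos(-13.3°) = 3.185 m; N'_1 = 77·cos(-13.3°) − 0·3.185 = 74.9; c'Δl = 54.15; W sinα = -17.7
Slice 2: Δl = 2.1/cos(-2.8°) = 2.103 m; N'_2 = 123·cos(-2.8°) − 22·2.103 = 76.6; c'Δl = 35.74; W sinα = -6.0
Slice 3: Δl = 2.7/cos6.8° = 2.719 m; N'_3 = 217·cos6.8° − 43·2.719 = 98.6; c'Δl = 46.23; W sinα = 25.7
Slice 4: Δl = 2.0/cos16.4° = 2.085 m; N'_4 = 183·cos16.4° − 2·2.085 = 171.4; c'Δl = 35.44; W sinα = 51.7
Slice 5: Δl = 1.9/cos24.7° = 2.091 m; N'_5 = 145·cos24.7° − 29·2.091 = 71.1; c'Δl = 35.55; W sinα = 60.6
Slice 6: Δl = 2.2/cos34.1° = 2.657 m; N'_6 = 115·cos34.1° − 15·2.657 = 55.4; c'Δl = 45.17; W sinα = 64.5
Slice 7: Δl = 1.7/cos44.2° = 2.371 m; N'_7 = 32·cos44.2° − 9·2.371 = 1.6; c'Δl = 40.31; W sinα = 22.3
Σc'Δl = 292.6 kN/m; ΣN' = 549.5 kN/m; ΣW sinα = 201.0 kN/m
Resisting = 292.6 + 549.5·tan21.4° = 292.6 + 215.4 = 508.0 kN/m
FS = 508.0 / 201.0 = 2.527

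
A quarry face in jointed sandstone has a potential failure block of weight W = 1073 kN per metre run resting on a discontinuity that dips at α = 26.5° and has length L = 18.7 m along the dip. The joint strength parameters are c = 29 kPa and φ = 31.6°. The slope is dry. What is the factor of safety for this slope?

Resolving the block weight along and normal to the plane and applying the Mohr–Coulomb strength on the joint:
N' = W cosα = 1073·cos26.5° = 960.3 kN/m
Driving force T = W sinα = 1073·sin26.5° = 478.8 kN/m
Resisting force R = c·L + N'·tanφ = 29·18.7 + 960.3·tan31.6° = 542.3 + 590.8 = 1133.1 kN/m
FS = R / T = 1133.1 / 478.8 = 2.367

FS = 2.37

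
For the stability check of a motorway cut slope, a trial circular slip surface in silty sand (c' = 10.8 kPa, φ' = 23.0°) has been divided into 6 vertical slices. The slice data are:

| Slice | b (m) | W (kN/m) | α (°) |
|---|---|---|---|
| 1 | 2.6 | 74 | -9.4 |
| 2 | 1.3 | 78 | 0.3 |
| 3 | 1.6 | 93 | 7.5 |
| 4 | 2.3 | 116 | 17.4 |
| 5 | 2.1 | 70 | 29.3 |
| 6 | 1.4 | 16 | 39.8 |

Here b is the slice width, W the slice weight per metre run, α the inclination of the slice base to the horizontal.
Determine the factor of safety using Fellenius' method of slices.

Ordinary method of slices: FS = Σ[c'·Δl_i + (W_i cosα_i)·tanφ'] / Σ W_i sinα_i, with Δl_i = b_i / cosα_i.
Slice 1: Δl = 2.6/cos(-9.4°) = 2.635 m; N'_1 = 74·cos(-9.4°) = 73.0; c'Δl = 28.46; W sinα = -12.1
Slice 2: Δl = 1.3/cos0.3° = 1.300 m; N'_2 = 78·cos0.3° = 78.0; c'Δl = 14.04; W sinα = 0.4
Slice 3: Δl = 1.6/cos7.5° = 1.614 m; N'_3 = 93·cos7.5° = 92.2; c'Δl = 17.43; W sinα = 12.1
Slice 4: Δl = 2.3/cos17.4° = 2.410 m; N'_4 = 116·cos17.4° = 110.7; c'Δl = 26.03; W sinα = 34.7
Slice 5: Δl = 2.1/cos29.3° = 2.408 m; N'_5 = 70·cos29.3° = 61.0; c'Δl = 26.01; W sinα = 34.3
Slice 6: Δl = 1.4/cos39.8° = 1.822 m; N'_6 = 16·cos39.8° = 12.3; c'Δl = 19.68; W sinα = 10.2
Σc'Δl = 131.7 kN/m; ΣN' = 427.2 kN/m; ΣW sinα = 79.6 kN/m
Resisting = 131.7 + 427.2·tan23.0° = 131.7 + 181.4 = 313.0 kN/m
FS = 313.0 / 79.6 = 3.930

FS = 3.93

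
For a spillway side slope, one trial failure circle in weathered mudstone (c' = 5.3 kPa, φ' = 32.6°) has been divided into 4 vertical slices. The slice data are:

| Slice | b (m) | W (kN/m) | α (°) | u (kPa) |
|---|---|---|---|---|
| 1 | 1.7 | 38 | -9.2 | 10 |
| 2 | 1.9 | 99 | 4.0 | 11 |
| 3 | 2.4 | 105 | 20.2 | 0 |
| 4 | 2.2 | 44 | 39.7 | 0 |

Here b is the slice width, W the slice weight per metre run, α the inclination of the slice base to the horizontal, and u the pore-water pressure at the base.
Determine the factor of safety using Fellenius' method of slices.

Ordinary method of slices: FS = Σ[c'·Δl_i + (W_i cosα_i − u_i·Δl_i)·tanφ'] / Σ W_i sinα_i, with Δl_i = b_i / cosα_i.
Slice 1: Δl = 1.7/cos(-9.2°) = 1.722 m; N'_1 = 38·cos(-9.2°) − 10·1.722 = 20.3; c'Δl = 9.13; W sinα = -6.1
Slice 2: Δl = 1.9/cos4.0° = 1.905 m; N'_2 = 99·cos4.0° − 11·1.905 = 77.8; c'Δl = 10.09; W sinα = 6.9
Slice 3: Δl = 2.4/cos20.2° = 2.557 m; N'_3 = 105·cos20.2° − 0·2.557 = 98.5; c'Δl = 13.55; W sinα = 36.3
Slice 4: Δl = 2.2/cos39.7° = 2.859 m; N'_4 = 44·cos39.7° − 0·2.859 = 33.9; c'Δl = 15.15; W sinα = 28.1
Σc'Δl = 47.9 kN/m; ΣN' = 230.5 kN/m; ΣW sinα = 65.2 kN/m
Resisting = 47.9 + 230.5·tan32.6° = 47.9 + 147.4 = 195.3 kN/m
FS = 195.3 / 65.2 = 2.996

FS = 3.00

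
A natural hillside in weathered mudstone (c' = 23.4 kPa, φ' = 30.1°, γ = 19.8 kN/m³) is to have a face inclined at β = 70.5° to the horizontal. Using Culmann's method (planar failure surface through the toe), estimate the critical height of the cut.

Culmann's analysis gives the critical failure plane at α_cr = (β + φ')/2 = (70.5 + 30.1)/2 = 50.3°, and the critical height
H_c = (4c'/γ) · sinβ cosφ' / [1 − cos(β − φ')]
    = (4·23.4/19.8) · sin70.5°·cos30.1° / [1 − cos(40.4°)]
    = 4.727 · 0.9426·0.8652 / [1 − 0.7615]
    = 4.727 · 0.8155 / 0.2385
    = 16.17 m

H_c = 16.17 m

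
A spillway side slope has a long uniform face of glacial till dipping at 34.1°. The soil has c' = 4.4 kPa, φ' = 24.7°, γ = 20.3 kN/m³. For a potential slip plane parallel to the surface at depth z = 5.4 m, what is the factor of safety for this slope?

For an infinite slope with a slip plane parallel to the surface (no pore pressure): FS = [c' + γz cos²β tanφ'] / [γz sinβ cosβ].
γz = 20.3·5.4 = 109.62 kN/m²
Numerator = 4.4 + 109.62·cos²34.1°·tan24.7° = 4.4 + 109.62·0.6857·0.4599 = 38.972 kPa
Denominator = 109.62·sin34.1°·cos34.1° = 109.62·0.5606·0.8281 = 50.890 kPa
FS = 38.972 / 50.890 = 0.766

FS = 0.77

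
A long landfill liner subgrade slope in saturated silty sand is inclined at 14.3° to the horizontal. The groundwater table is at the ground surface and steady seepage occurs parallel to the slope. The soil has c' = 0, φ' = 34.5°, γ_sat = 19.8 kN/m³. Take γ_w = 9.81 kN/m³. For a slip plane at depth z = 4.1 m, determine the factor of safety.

With seepage parallel to the slope and the water table at the surface, the effective normal stress on the slip plane uses the buoyant unit weight γ' = γ_sat − γ_w while the driving shear stress uses γ_sat:
FS = [c' + γ' z cos²β tanφ'] / [γ_sat z sinβ cosβ]
(For c' = 0 this reduces to FS = (γ'/γ_sat)·tanφ'/tanβ.)
γ' = 19.8 − 9.81 = 9.99 kN/m³
Numerator = 0.0 + 9.99·4.1·cos²14.3°·tan34.5° = 0.0 + 9.99·4.1·0.9390·0.6873 = 26.433 kPa
Denominator = 19.8·4.1·sin14.3°·cos14.3° = 19.8·4.1·0.2470·0.9690 = 19.430 kPa
FS = 26.433 / 19.430 = 1.360

FS = 1.36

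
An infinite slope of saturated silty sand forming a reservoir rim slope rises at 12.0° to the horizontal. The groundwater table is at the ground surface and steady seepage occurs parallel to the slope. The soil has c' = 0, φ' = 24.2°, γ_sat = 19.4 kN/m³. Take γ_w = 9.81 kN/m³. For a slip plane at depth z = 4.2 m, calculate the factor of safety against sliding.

With seepage parallel to the slope and the water table at the surface, the effective normal stress on the slip plane uses the buoyant unit weight γ' = γ_sat − γ_w while the driving shear stress uses γ_sat:
FS = [c' + γ' z cos²β tanφ'] / [γ_sat z sinβ cosβ]
(For c' = 0 this reduces to FS = (γ'/γ_sat)·tanφ'/tanβ.)
γ' = 19.4 − 9.81 = 9.59 kN/m³
Numerator = 0.0 + 9.59·4.2·cos²12.0°·tan24.2° = 0.0 + 9.59·4.2·0.9568·0.4494 = 17.319 kPa
Denominator = 19.4·4.2·sin12.0°·cos12.0° = 19.4·4.2·0.2079·0.9781 = 16.570 kPa
FS = 17.319 / 16.570 = 1.045

FS = 1.05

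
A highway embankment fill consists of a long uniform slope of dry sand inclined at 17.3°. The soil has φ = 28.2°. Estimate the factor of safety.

FS = 1.72

For a dry cohesionless infinite slope the factor of safety is FS = tanφ / tanβ.
FS = tan28.2° / tan17.3° = 0.5362 / 0.3115 = 1.722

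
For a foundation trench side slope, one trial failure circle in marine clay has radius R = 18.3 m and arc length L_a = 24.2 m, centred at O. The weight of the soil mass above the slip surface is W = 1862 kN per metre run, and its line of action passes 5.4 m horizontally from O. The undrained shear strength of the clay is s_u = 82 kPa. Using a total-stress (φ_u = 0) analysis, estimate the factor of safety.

FS = 3.61

Taking moments about the centre O, the resisting moment is provided by the undrained shear strength acting along the arc:
M_R = s_u·L_a·R = 82·24.20·18.3 = 36314.5 kN·m/m
M_D = W·d = 1862·5.4 = 10054.8 kN·m/m
FS = M_R / M_D = 36314.5 / 10054.8 = 3.612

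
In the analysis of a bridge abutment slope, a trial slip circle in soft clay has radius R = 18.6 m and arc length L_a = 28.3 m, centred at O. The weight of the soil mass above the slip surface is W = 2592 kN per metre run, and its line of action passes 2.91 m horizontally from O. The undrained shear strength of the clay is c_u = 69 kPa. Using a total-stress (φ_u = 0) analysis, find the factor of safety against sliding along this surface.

Taking moments about the centre O, the resisting moment is provided by the undrained shear strength acting along the arc:
M_R = c_u·L_a·R = 69·28.30·18.6 = 36320.2 kN·m/m
M_D = W·d = 2592·2.91 = 7542.7 kN·m/m
FS = M_R / M_D = 36320.2 / 7542.7 = 4.815

FS = 4.82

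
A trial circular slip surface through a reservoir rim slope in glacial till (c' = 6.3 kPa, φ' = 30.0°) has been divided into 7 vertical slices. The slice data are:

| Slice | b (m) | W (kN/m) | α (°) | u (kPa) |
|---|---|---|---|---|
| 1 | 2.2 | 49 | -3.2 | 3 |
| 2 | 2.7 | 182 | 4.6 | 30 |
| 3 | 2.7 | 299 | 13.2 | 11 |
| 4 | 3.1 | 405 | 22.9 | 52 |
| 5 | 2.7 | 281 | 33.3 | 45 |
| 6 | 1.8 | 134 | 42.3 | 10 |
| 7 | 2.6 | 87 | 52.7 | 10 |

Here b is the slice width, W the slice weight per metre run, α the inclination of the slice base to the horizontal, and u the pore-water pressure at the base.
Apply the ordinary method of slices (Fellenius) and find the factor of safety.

FS = 1.05

Ordinary method of slices: FS = Σ[c'·Δl_i + (W_i cosα_i − u_i·Δl_i)·tanφ'] / Σ W_i sinα_i, with Δl_i = b_i / cosα_i.
Slice 1: Δl = 2.2/cos(-3.2°) = 2.203 m; N'_1 = 49·cos(-3.2°) − 3·2.203 = 42.3; c'Δl = 13.88; W sinα = -2.7
Slice 2: Δl = 2.7/cos4.6° = 2.709 m; N'_2 = 182·cos4.6° − 30·2.709 = 100.2; c'Δl = 17.06; W sinα = 14.6
Slice 3: Δl = 2.7/cos13.2° = 2.773 m; N'_3 = 299·cos13.2° − 11·2.773 = 260.6; c'Δl = 17.47; W sinα = 68.3
Slice 4: Δl = 3.1/cos22.9° = 3.365 m; N'_4 = 405·cos22.9° − 52·3.365 = 198.1; c'Δl = 21.20; W sinα = 157.6
Slice 5: Δl = 2.7/cos33.3° = 3.230 m; N'_5 = 281·cos33.3° − 45·3.230 = 89.5; c'Δl = 20.35; W sinα = 154.3
Slice 6: Δl = 1.8/cos42.3° = 2.434 m; N'_6 = 134·cos42.3° − 10·2.434 = 74.8; c'Δl = 15.33; W sinα = 90.2
Slice 7: Δl = 2.6/cos52.7° = 4.291 m; N'_7 = 87·cos52.7° − 10·4.291 = 9.8; c'Δl = 27.03; W sinα = 69.2
Σc'Δl = 132.3 kN/m; ΣN' = 775.2 kN/m; ΣW sinα = 551.4 kN/m
Resisting = 132.3 + 775.2·tan30.0° = 132.3 + 447.6 = 579.9 kN/m
FS = 579.9 / 551.4 = 1.052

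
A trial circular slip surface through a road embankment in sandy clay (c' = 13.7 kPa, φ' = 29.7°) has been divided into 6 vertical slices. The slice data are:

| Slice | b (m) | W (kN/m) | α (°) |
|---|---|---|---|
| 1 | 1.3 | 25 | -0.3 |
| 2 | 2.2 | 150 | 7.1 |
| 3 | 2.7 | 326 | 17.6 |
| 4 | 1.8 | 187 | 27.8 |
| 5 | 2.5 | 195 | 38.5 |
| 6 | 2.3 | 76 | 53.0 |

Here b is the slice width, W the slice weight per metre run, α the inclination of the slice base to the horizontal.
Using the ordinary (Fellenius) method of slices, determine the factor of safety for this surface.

Ordinary method of slices: FS = Σ[c'·Δl_i + (W_i cosα_i)·tanφ'] / Σ W_i sinα_i, with Δl_i = b_i / cosα_i.
Slice 1: Δl = 1.3/cos(-0.3°) = 1.300 m; N'_1 = 25·cos(-0.3°) = 25.0; c'Δl = 17.81; W sinα = -0.1
Slice 2: Δl = 2.2/cos7.1° = 2.217 m; N'_2 = 150·cos7.1° = 148.8; c'Δl = 30.37; W sinα = 18.5
Slice 3: Δl = 2.7/cos17.6° = 2.833 m; N'_3 = 326·cos17.6° = 310.7; c'Δl = 38.81; W sinα = 98.6
Slice 4: Δl = 1.8/cos27.8° = 2.035 m; N'_4 = 187·cos27.8° = 165.4; c'Δl = 27.88; W sinα = 87.2
Slice 5: Δl = 2.5/cos38.5° = 3.194 m; N'_5 = 195·cos38.5° = 152.6; c'Δl = 43.76; W sinα = 121.4
Slice 6: Δl = 2.3/cos53.0° = 3.822 m; N'_6 = 76·cos53.0° = 45.7; c'Δl = 52.36; W sinα = 60.7
Σc'Δl = 211.0 kN/m; ΣN' = 848.4 kN/m; ΣW sinα = 386.3 kN/m
Resisting = 211.0 + 848.4·tan29.7° = 211.0 + 483.9 = 694.9 kN/m
FS = 694.9 / 386.3 = 1.799

FS = 1.80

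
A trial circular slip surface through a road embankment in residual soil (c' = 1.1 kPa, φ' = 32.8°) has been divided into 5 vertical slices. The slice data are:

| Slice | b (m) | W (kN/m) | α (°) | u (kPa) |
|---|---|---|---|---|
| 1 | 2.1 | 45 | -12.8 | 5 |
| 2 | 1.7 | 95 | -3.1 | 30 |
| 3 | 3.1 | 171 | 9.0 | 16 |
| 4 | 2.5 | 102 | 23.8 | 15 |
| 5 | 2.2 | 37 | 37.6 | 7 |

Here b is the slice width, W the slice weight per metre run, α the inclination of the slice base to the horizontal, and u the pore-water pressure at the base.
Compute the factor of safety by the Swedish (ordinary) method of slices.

Ordinary method of slices: FS = Σ[c'·Δl_i + (W_i cosα_i − u_i·Δl_i)·tanφ'] / Σ W_i sinα_i, with Δl_i = b_i / cosα_i.
Slice 1: Δl = 2.1/cos(-12.8°) = 2.154 m; N'_1 = 45·cos(-12.8°) − 5·2.154 = 33.1; c'Δl = 2.37; W sinα = -10.0
Slice 2: Δl = 1.7/cos(-3.1°) = 1.702 m; N'_2 = 95·cos(-3.1°) − 30·1.702 = 43.8; c'Δl = 1.87; W sinα = -5.1
Slice 3: Δl = 3.1/cos9.0° = 3.139 m; N'_3 = 171·cos9.0° − 16·3.139 = 118.7; c'Δl = 3.45; W sinα = 26.8
Slice 4: Δl = 2.5/cos23.8° = 2.732 m; N'_4 = 102·cos23.8° − 15·2.732 = 52.3; c'Δl = 3.01; W sinα = 41.2
Slice 5: Δl = 2.2/cos37.6° = 2.777 m; N'_5 = 37·cos37.6° − 7·2.777 = 9.9; c'Δl = 3.05; W sinα = 22.6
Σc'Δl = 13.8 kN/m; ΣN' = 257.8 kN/m; ΣW sinα = 75.4 kN/m
Resisting = 13.8 + 257.8·tan32.8° = 13.8 + 166.1 = 179.9 kN/m
FS = 179.9 / 75.4 = 2.386

FS = 2.39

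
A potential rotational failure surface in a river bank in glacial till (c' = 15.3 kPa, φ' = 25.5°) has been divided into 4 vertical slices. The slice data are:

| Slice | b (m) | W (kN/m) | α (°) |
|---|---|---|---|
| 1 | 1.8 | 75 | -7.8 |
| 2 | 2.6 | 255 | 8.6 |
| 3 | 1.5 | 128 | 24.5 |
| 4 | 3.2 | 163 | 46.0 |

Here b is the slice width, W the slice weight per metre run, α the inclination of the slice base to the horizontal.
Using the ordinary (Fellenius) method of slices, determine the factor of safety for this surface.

FS = 2.16

Ordinary method of slices: FS = Σ[c'·Δl_i + (W_i cosα_i)·tanφ'] / Σ W_i sinα_i, with Δl_i = b_i / cosα_i.
Slice 1: Δl = 1.8/cos(-7.8°) = 1.817 m; N'_1 = 75·cos(-7.8°) = 74.3; c'Δl = 27.80; W sinα = -10.2
Slice 2: Δl = 2.6/cos8.6° = 2.630 m; N'_2 = 255·cos8.6° = 252.1; c'Δl = 40.23; W sinα = 38.1
Slice 3: Δl = 1.5/cos24.5° = 1.648 m; N'_3 = 128·cos24.5° = 116.5; c'Δl = 25.22; W sinα = 53.1
Slice 4: Δl = 3.2/cos46.0° = 4.607 m; N'_4 = 163·cos46.0° = 113.2; c'Δl = 70.48; W sinα = 117.3
Σc'Δl = 163.7 kN/m; ΣN' = 556.1 kN/m; ΣW sinα = 198.3 kN/m
Resisting = 163.7 + 556.1·tan25.5° = 163.7 + 265.3 = 429.0 kN/m
FS = 429.0 / 198.3 = 2.164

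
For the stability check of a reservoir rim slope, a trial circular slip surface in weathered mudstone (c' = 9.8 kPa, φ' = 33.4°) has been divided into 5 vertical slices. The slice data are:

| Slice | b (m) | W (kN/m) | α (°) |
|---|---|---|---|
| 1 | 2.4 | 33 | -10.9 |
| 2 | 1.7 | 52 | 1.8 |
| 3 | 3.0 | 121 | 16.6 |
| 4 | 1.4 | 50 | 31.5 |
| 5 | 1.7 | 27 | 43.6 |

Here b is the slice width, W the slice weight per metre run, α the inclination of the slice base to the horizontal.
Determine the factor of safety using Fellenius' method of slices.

Ordinary method of slices: FS = Σ[c'·Δl_i + (W_i cosα_i)·tanφ'] / Σ W_i sinα_i, with Δl_i = b_i / cosα_i.
Slice 1: Δl = 2.4/cos(-10.9°) = 2.444 m; N'_1 = 33·cos(-10.9°) = 32.4; c'Δl = 23.95; W sinα = -6.2
Slice 2: Δl = 1.7/cos1.8° = 1.701 m; N'_2 = 52·cos1.8° = 52.0; c'Δl = 16.67; W sinα = 1.6
Slice 3: Δl = 3.0/cos16.6° = 3.130 m; N'_3 = 121·cos16.6° = 116.0; c'Δl = 30.68; W sinα = 34.6
Slice 4: Δl = 1.4/cos31.5° = 1.642 m; N'_4 = 50·cos31.5° = 42.6; c'Δl = 16.09; W sinα = 26.1
Slice 5: Δl = 1.7/cos43.6° = 2.348 m; N'_5 = 27·cos43.6° = 19.6; c'Δl = 23.01; W sinα = 18.6
Σc'Δl = 110.4 kN/m; ΣN' = 262.5 kN/m; ΣW sinα = 74.7 kN/m
Resisting = 110.4 + 262.5·tan33.4° = 110.4 + 173.1 = 283.5 kN/m
FS = 283.5 / 74.7 = 3.795

FS = 3.79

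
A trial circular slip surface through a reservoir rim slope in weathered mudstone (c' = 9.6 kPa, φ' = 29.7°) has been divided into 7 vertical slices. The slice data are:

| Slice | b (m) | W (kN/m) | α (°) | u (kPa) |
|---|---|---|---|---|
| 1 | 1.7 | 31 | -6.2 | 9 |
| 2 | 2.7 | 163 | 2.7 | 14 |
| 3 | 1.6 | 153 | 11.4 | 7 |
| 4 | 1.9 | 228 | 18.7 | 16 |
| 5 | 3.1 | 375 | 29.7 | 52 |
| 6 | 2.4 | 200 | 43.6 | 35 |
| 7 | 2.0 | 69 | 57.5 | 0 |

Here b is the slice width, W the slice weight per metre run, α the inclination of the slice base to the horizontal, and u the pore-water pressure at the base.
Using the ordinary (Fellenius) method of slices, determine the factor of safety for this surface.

Ordinary method of slices: FS = Σ[c'·Δl_i + (W_i cosα_i − u_i·Δl_i)·tanφ'] / Σ W_i sinα_i, with Δl_i = b_i / cosα_i.
Slice 1: Δl = 1.7/cos(-6.2°) = 1.710 m; N'_1 = 31·cos(-6.2°) − 9·1.710 = 15.4; c'Δl = 16.42; W sinα = -3.3
Slice 2: Δl = 2.7/cos2.7° = 2.703 m; N'_2 = 163·cos2.7° − 14·2.703 = 125.0; c'Δl = 25.95; W sinα = 7.7
Slice 3: Δl = 1.6/cos11.4° = 1.632 m; N'_3 = 153·cos11.4° − 7·1.632 = 138.6; c'Δl = 15.67; W sinα = 30.2
Slice 4: Δl = 1.9/cos18.7° = 2.006 m; N'_4 = 228·cos18.7° − 16·2.006 = 183.9; c'Δl = 19.26; W sinα = 73.1
Slice 5: Δl = 3.1/cos29.7° = 3.569 m; N'_5 = 375·cos29.7° − 52·3.569 = 140.2; c'Δl = 34.26; W sinα = 185.8
Slice 6: Δl = 2.4/cos43.6° = 3.314 m; N'_6 = 200·cos43.6° − 35·3.314 = 28.8; c'Δl = 31.82; W sinα = 137.9
Slice 7: Δl = 2.0/cos57.5° = 3.722 m; N'_7 = 69·cos57.5° − 0·3.722 = 37.1; c'Δl = 35.73; W sinα = 58.2
Σc'Δl = 179.1 kN/m; ΣN' = 668.9 kN/m; ΣW sinα = 489.6 kN/m
Resisting = 179.1 + 668.9·tan29.7° = 179.1 + 381.5 = 560.6 kN/m
FS = 560.6 / 489.6 = 1.145

FS = 1.15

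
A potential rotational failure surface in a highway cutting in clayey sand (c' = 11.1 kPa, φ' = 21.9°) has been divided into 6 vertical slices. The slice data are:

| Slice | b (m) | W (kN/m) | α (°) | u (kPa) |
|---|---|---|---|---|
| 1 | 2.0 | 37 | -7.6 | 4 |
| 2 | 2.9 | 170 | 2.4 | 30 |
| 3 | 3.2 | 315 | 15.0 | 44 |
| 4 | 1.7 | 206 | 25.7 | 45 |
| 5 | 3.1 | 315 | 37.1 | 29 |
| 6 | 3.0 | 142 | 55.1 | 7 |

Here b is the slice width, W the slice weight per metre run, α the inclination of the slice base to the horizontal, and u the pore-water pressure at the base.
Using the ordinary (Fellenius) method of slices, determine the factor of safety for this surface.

FS = 0.91

Ordinary method of slices: FS = Σ[c'·Δl_i + (W_i cosα_i − u_i·Δl_i)·tanφ'] / Σ W_i sinα_i, with Δl_i = b_i / cosα_i.
Slice 1: Δl = 2.0/cos(-7.6°) = 2.018 m; N'_1 = 37·cos(-7.6°) − 4·2.018 = 28.6; c'Δl = 22.40; W sinα = -4.9
Slice 2: Δl = 2.9/cos2.4° = 2.903 m; N'_2 = 170·cos2.4° − 30·2.903 = 82.8; c'Δl = 32.22; W sinα = 7.1
Slice 3: Δl = 3.2/cos15.0° = 3.313 m; N'_3 = 315·cos15.0° − 44·3.313 = 158.5; c'Δl = 36.77; W sinα = 81.5
Slice 4: Δl = 1.7/cos25.7° = 1.887 m; N'_4 = 206·cos25.7° − 45·1.887 = 100.7; c'Δl = 20.94; W sinα = 89.3
Slice 5: Δl = 3.1/cos37.1° = 3.887 m; N'_5 = 315·cos37.1° − 29·3.887 = 138.5; c'Δl = 43.14; W sinα = 190.0
Slice 6: Δl = 3.0/cos55.1° = 5.243 m; N'_6 = 142·cos55.1° − 7·5.243 = 44.5; c'Δl = 58.20; W sinα = 116.5
Σc'Δl = 213.7 kN/m; ΣN' = 553.7 kN/m; ΣW sinα = 479.6 kN/m
Resisting = 213.7 + 553.7·tan21.9° = 213.7 + 222.6 = 436.2 kN/m
FS = 436.2 / 479.6 = 0.910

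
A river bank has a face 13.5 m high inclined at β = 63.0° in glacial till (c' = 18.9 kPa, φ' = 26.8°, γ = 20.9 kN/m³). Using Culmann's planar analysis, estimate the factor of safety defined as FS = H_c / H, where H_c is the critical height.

H_c = (4c'/γ) · sinβ cosφ' / [1 − cos(β − φ')]
    = (4·18.9/20.9) · sin63.0°·cos26.8° / [1 − cos36.2°]
    = 3.617 · 0.7953 / 0.1930 = 14.90 m
FS = H_c / H = 14.90 / 13.5 = 1.104

FS = 1.10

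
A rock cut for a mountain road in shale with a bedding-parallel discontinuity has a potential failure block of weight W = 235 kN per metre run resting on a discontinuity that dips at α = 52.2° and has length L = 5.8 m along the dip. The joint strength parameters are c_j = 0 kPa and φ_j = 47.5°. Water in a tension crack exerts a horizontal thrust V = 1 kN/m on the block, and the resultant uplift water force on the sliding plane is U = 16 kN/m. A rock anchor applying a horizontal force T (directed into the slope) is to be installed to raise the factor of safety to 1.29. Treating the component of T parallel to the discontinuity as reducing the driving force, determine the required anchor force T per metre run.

Resolving forces along and normal to the sliding plane, with the horizontal anchor force T adding T·sinα to the effective normal force and T·cosα acting up the plane against the driving force:
FS = [c_jL + (W cosα − U − V sinα + T sinα) tanφ_j] / [W sinα + V cosα − T cosα]
Without the anchor: N' = 127.2 kN/m, driving T_d = 186.3 kN/m, resisting R = 0·5.8 + 127.2·tan47.5° = 138.9 kN/m, FS = 0.75.
Setting FS = 1.29 and solving for T:
1.29·(186.3 − T cos52.2°) = 138.9 + T sin52.2°·tan47.5°
T·(sin52.2°·tan47.5° + 1.29·cos52.2°) = 1.29·186.3 − 138.9
T·(0.7902·1.0913 + 1.29·0.6129) = 240.3 − 138.9 = 101.5
T·1.6530 = 101.5
T = 61.4 kN/m

T = 61 kN/m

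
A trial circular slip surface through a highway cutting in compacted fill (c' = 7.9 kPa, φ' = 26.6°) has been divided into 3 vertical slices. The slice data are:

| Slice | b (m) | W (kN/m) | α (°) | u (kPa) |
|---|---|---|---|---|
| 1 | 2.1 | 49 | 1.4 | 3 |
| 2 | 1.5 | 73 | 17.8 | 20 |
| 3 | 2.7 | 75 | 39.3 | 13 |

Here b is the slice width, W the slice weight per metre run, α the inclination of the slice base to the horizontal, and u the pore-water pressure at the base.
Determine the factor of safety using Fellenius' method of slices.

Ordinary method of slices: FS = Σ[c'·Δl_i + (W_i cosα_i − u_i·Δl_i)·tanφ'] / Σ W_i sinα_i, with Δl_i = b_i / cosα_i.
Slice 1: Δl = 2.1/cos1.4° = 2.101 m; N'_1 = 49·cos1.4° − 3·2.101 = 42.7; c'Δl = 16.59; W sinα = 1.2
Slice 2: Δl = 1.5/cos17.8° = 1.575 m; N'_2 = 73·cos17.8° − 20·1.575 = 38.0; c'Δl = 12.45; W sinα = 22.3
Slice 3: Δl = 2.7/cos39.3° = 3.489 m; N'_3 = 75·cos39.3° − 13·3.489 = 12.7; c'Δl = 27.56; W sinα = 47.5
Σc'Δl = 56.6 kN/m; ΣN' = 93.4 kN/m; ΣW sinα = 71.0 kN/m
Resisting = 56.6 + 93.4·tan26.6° = 56.6 + 46.8 = 103.4 kN/m
FS = 103.4 / 71.0 = 1.455

FS = 1.46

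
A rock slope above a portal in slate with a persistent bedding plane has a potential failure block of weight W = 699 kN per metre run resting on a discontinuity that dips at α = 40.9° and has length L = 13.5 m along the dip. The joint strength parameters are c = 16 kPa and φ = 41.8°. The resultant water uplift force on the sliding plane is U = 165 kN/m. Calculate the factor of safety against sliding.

Resolving the block weight along and normal to the plane and applying the Mohr–Coulomb strength on the joint:
N' = W cosα − U = 699·cos40.9° − 165 = 363.3 kN/m
Driving force T = W sinα = 699·sin40.9° = 457.7 kN/m
Resisting force R = c·L + N'·tanφ = 16·13.5 + 363.3·tan41.8° = 216.0 + 324.9 = 540.9 kN/m
FS = R / T = 540.9 / 457.7 = 1.182

FS = 1.18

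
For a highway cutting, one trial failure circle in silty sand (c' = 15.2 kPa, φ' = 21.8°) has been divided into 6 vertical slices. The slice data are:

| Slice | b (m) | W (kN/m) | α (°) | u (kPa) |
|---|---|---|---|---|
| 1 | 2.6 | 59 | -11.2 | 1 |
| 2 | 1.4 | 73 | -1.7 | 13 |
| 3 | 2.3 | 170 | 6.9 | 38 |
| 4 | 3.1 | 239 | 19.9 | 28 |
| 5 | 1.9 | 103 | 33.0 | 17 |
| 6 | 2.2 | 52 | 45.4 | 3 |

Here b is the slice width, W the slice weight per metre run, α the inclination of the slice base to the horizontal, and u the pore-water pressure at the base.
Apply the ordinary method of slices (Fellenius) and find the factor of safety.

FS = 2.14

Ordinary method of slices: FS = Σ[c'·Δl_i + (W_i cosα_i − u_i·Δl_i)·tanφ'] / Σ W_i sinα_i, with Δl_i = b_i / cosα_i.
Slice 1: Δl = 2.6/cos(-11.2°) = 2.650 m; N'_1 = 59·cos(-11.2°) − 1·2.650 = 55.2; c'Δl = 40.29; W sinα = -11.5
Slice 2: Δl = 1.4/cos(-1.7°) = 1.401 m; N'_2 = 73·cos(-1.7°) − 13·1.401 = 54.8; c'Δl = 21.29; W sinα = -2.2
Slice 3: Δl = 2.3/cos6.9° = 2.317 m; N'_3 = 170·cos6.9° − 38·2.317 = 80.7; c'Δl = 35.22; W sinα = 20.4
Slice 4: Δl = 3.1/cos19.9° = 3.297 m; N'_4 = 239·cos19.9° − 28·3.297 = 132.4; c'Δl = 50.11; W sinα = 81.4
Slice 5: Δl = 1.9/cos33.0° = 2.265 m; N'_5 = 103·cos33.0° − 17·2.265 = 47.9; c'Δl = 34.44; W sinα = 56.1
Slice 6: Δl = 2.2/cos45.4° = 3.133 m; N'_6 = 52·cos45.4° − 3·3.133 = 27.1; c'Δl = 47.62; W sinα = 37.0
Σc'Δl = 229.0 kN/m; ΣN' = 398.1 kN/m; ΣW sinα = 181.3 kN/m
Resisting = 229.0 + 398.1·tan21.8° = 229.0 + 159.2 = 388.2 kN/m
FS = 388.2 / 181.3 = 2.142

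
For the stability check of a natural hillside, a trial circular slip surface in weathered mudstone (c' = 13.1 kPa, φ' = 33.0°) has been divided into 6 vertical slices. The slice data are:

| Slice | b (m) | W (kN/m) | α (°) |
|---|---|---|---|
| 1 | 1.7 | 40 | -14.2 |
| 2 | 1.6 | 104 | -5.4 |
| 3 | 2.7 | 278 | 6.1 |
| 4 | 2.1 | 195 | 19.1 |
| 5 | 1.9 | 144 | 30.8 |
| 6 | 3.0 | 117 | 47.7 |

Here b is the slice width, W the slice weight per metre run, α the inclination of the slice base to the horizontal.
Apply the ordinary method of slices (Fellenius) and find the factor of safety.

Ordinary method of slices: FS = Σ[c'·Δl_i + (W_i cosα_i)·tanφ'] / Σ W_i sinα_i, with Δl_i = b_i / cosα_i.
Slice 1: Δl = 1.7/cos(-14.2°) = 1.754 m; N'_1 = 40·cos(-14.2°) = 38.8; c'Δl = 22.97; W sinα = -9.8
Slice 2: Δl = 1.6/cos(-5.4°) = 1.607 m; N'_2 = 104·cos(-5.4°) = 103.5; c'Δl = 21.05; W sinα = -9.8
Slice 3: Δl = 2.7/cos6.1° = 2.715 m; N'_3 = 278·cos6.1° = 276.4; c'Δl = 35.57; W sinα = 29.5
Slice 4: Δl = 2.1/cos19.1° = 2.222 m; N'_4 = 195·cos19.1° = 184.3; c'Δl = 29.11; W sinα = 63.8
Slice 5: Δl = 1.9/cos30.8° = 2.212 m; N'_5 = 144·cos30.8° = 123.7; c'Δl = 28.98; W sinα = 73.7
Slice 6: Δl = 3.0/cos47.7° = 4.458 m; N'_6 = 117·cos47.7° = 78.7; c'Δl = 58.39; W sinα = 86.5
Σc'Δl = 196.1 kN/m; ΣN' = 805.4 kN/m; ΣW sinα = 234.0 kN/m
Resisting = 196.1 + 805.4·tan33.0° = 196.1 + 523.1 = 719.1 kN/m
FS = 719.1 / 234.0 = 3.073

FS = 3.07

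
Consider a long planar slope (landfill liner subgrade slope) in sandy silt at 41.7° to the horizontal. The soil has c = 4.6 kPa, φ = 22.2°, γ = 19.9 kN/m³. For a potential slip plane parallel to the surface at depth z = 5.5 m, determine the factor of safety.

For an infinite slope with a slip plane parallel to the surface (no pore pressure): FS = [c + γz cos²β tanφ] / [γz sinβ cosβ].
γz = 19.9·5.5 = 109.45 kN/m²
Numerator = 4.6 + 109.45·cos²41.7°·tan22.2° = 4.6 + 109.45·0.5575·0.4081 = 29.500 kPa
Denominator = 109.45·sin41.7°·cos41.7° = 109.45·0.6652·0.7466 = 54.362 kPa
FS = 29.500 / 54.362 = 0.543

FS = 0.54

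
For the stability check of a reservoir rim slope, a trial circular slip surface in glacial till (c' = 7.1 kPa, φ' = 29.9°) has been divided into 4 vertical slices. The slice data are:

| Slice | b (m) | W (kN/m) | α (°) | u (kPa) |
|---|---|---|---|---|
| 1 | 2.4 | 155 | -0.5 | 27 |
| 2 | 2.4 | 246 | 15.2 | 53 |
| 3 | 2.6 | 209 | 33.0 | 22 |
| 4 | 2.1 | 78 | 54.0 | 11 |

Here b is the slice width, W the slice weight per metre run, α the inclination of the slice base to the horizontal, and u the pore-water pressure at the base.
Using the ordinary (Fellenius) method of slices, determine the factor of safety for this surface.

FS = 1.08

Ordinary method of slices: FS = Σ[c'·Δl_i + (W_i cosα_i − u_i·Δl_i)·tanφ'] / Σ W_i sinα_i, with Δl_i = b_i / cosα_i.
Slice 1: Δl = 2.4/cos(-0.5°) = 2.400 m; N'_1 = 155·cos(-0.5°) − 27·2.400 = 90.2; c'Δl = 17.04; W sinα = -1.4
Slice 2: Δl = 2.4/cos15.2° = 2.487 m; N'_2 = 246·cos15.2° − 53·2.487 = 105.6; c'Δl = 17.66; W sinα = 64.5
Slice 3: Δl = 2.6/cos33.0° = 3.100 m; N'_3 = 209·cos33.0° − 22·3.100 = 107.1; c'Δl = 22.01; W sinα = 113.8
Slice 4: Δl = 2.1/cos54.0° = 3.573 m; N'_4 = 78·cos54.0° − 11·3.573 = 6.5; c'Δl = 25.37; W sinα = 63.1
Σc'Δl = 82.1 kN/m; ΣN' = 309.4 kN/m; ΣW sinα = 240.1 kN/m
Resisting = 82.1 + 309.4·tan29.9° = 82.1 + 177.9 = 260.0 kN/m
FS = 260.0 / 240.1 = 1.083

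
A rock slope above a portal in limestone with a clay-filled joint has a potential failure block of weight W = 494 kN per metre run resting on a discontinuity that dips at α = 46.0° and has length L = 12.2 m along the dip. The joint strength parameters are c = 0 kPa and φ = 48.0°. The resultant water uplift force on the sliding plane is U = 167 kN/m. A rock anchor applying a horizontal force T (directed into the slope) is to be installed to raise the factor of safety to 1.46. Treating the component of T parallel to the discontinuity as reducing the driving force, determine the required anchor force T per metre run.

Resolving forces along and normal to the sliding plane, with the horizontal anchor force T adding T·sinα to the effective normal force and T·cosα acting up the plane against the driving force:
FS = [cL + (W cosα − U + T sinα) tanφ] / [W sinα − T cosα]
Without the anchor: N' = 176.2 kN/m, driving T_d = 355.4 kN/m, resisting R = 0·12.2 + 176.2·tan48.0° = 195.6 kN/m, FS = 0.55.
Setting FS = 1.46 and solving for T:
1.46·(355.4 − T cos46.0°) = 195.6 + T sin46.0°·tan48.0°
T·(sin46.0°·tan48.0° + 1.46·cos46.0°) = 1.46·355.4 − 195.6
T·(0.7193·1.1106 + 1.46·0.6947) = 518.8 − 195.6 = 323.2
T·1.8131 = 323.2
T = 178.2 kN/m

T = 178 kN/m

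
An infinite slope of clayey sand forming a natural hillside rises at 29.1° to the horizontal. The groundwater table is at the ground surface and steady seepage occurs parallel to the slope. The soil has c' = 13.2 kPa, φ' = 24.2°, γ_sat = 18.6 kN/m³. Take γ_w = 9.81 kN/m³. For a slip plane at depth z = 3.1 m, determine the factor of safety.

With seepage parallel to the slope and the water table at the surface, the effective normal stress on the slip plane uses the buoyant unit weight γ' = γ_sat − γ_w while the driving shear stress uses γ_sat:
FS = [c' + γ' z cos²β tanφ'] / [γ_sat z sinβ cosβ]
γ' = 18.6 − 9.81 = 8.79 kN/m³
Numerator = 13.2 + 8.79·3.1·cos²29.1°·tan24.2° = 13.2 + 8.79·3.1·0.7635·0.4494 = 22.550 kPa
Denominator = 18.6·3.1·sin29.1°·cos29.1° = 18.6·3.1·0.4863·0.8738 = 24.502 kPa
FS = 22.550 / 24.502 = 0.920

FS = 0.92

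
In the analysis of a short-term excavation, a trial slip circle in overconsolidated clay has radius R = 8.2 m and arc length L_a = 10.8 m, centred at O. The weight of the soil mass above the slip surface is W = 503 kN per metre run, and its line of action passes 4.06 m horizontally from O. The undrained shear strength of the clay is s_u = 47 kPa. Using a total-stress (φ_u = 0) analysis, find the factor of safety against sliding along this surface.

FS = 2.04

Taking moments about the centre O, the resisting moment is provided by the undrained shear strength acting along the arc:
M_R = s_u·L_a·R = 47·10.80·8.2 = 4162.3 kN·m/m
M_D = W·d = 503·4.06 = 2042.2 kN·m/m
FS = M_R / M_D = 4162.3 / 2042.2 = 2.038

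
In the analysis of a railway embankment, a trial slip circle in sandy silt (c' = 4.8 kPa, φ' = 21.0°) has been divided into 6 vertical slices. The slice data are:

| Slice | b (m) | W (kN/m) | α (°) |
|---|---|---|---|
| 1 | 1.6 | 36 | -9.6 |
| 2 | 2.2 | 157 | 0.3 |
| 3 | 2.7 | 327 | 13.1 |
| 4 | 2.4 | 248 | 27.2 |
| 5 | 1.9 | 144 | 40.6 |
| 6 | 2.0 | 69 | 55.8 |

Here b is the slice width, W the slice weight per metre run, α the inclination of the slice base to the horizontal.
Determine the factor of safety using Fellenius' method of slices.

Ordinary method of slices: FS = Σ[c'·Δl_i + (W_i cosα_i)·tanφ'] / Σ W_i sinα_i, with Δl_i = b_i / cosα_i.
Slice 1: Δl = 1.6/cos(-9.6°) = 1.623 m; N'_1 = 36·cos(-9.6°) = 35.5; c'Δl = 7.79; W sinα = -6.0
Slice 2: Δl = 2.2/cos0.3° = 2.200 m; N'_2 = 157·cos0.3° = 157.0; c'Δl = 10.56; W sinα = 0.8
Slice 3: Δl = 2.7/cos13.1° = 2.772 m; N'_3 = 327·cos13.1° = 318.5; c'Δl = 13.31; W sinα = 74.1
Slice 4: Δl = 2.4/cos27.2° = 2.698 m; N'_4 = 248·cos27.2° = 220.6; c'Δl = 12.95; W sinα = 113.4
Slice 5: Δl = 1.9/cos40.6° = 2.502 m; N'_5 = 144·cos40.6° = 109.3; c'Δl = 12.01; W sinα = 93.7
Slice 6: Δl = 2.0/cos55.8° = 3.558 m; N'_6 = 69·cos55.8° = 38.8; c'Δl = 17.08; W sinα = 57.1
Σc'Δl = 73.7 kN/m; ΣN' = 879.7 kN/m; ΣW sinα = 333.1 kN/m
Resisting = 73.7 + 879.7·tan21.0° = 73.7 + 337.7 = 411.4 kN/m
FS = 411.4 / 333.1 = 1.235

FS = 1.24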